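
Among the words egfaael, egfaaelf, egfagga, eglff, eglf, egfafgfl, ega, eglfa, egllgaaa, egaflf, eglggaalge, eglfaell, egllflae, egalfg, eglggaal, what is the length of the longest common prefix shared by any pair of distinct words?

8

The deepest shared node is where two words last agree before diverging.
e.g. "eglggaal" and "eglggaalge" share the prefix "eglggaal" of length 8; no pair shares a longer one.
Longest shared-prefix length: 8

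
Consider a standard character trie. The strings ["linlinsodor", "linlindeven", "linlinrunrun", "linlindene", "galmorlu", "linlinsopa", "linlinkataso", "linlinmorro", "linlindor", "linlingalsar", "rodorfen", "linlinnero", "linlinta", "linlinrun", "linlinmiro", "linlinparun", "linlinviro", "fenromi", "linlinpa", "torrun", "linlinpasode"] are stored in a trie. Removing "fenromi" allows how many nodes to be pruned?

A node on "fenromi"'s path can go only if nothing else ends at it or branches off below it.
No other word shares any prefix with "fenromi", so all 7 of its nodes go.
Nodes removed: 7

7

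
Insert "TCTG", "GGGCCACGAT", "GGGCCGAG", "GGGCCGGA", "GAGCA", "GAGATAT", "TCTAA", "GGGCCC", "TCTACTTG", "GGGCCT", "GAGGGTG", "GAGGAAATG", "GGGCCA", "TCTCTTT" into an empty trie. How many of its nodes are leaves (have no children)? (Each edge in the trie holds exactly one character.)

A leaf is a node with no children — equivalently, the end of a word that is not a proper prefix of any other stored word.
Those words: "GAGATAT", "GAGCA", "GAGGAAATG", "GAGGGTG", "GGGCCACGAT", "GGGCCC", "GGGCCGAG", "GGGCCGGA", "GGGCCT", "TCTAA", "TCTACTTG", "TCTCTTT", "TCTG"
Leaf count: 13

13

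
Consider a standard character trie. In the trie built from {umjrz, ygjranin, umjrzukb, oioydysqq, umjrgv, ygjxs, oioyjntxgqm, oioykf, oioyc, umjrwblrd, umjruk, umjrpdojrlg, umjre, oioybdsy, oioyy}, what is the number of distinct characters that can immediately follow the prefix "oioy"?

Follow the path "oioy" to its node, then look at its outgoing edges.
Distinct next characters after "oioy": b, c, d, j, k, y.
That node has 6 child edges.

6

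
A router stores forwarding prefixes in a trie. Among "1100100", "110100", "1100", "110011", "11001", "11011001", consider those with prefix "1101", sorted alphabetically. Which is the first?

110100

DFS of the "1101" subtree visits, in order: "110100", "11011001"
The 1st is 110100.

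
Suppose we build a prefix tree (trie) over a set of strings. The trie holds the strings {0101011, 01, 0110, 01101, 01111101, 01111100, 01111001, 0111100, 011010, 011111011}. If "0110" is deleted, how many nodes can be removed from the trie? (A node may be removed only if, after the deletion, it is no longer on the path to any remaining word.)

Walk "0110" from the leaf back toward the root, removing each node that no remaining word uses.
Every node on "0110" is still needed (e.g. by "01101"), so nothing is freed.
Nodes removed: 0

0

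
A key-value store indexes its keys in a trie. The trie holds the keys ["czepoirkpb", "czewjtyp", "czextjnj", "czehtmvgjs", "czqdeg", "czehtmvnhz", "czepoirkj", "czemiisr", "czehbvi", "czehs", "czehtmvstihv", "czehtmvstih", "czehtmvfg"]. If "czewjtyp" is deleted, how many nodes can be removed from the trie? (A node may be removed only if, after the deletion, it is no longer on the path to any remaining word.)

After clearing the end-marker at "czewjtyp", prune upward until reaching a node still needed by another word.
The suffix "wjtyp" (5 nodes) is used only by "czewjtyp"; the node for "cze" still has the child "p", so pruning stops there.
Nodes removed: 5

5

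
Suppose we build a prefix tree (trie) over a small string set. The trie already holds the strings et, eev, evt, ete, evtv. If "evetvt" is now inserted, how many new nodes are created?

4

The longest prefix of "evetvt" already in the trie is "ev" (length 2).
Each of the 4 remaining characters creates one node.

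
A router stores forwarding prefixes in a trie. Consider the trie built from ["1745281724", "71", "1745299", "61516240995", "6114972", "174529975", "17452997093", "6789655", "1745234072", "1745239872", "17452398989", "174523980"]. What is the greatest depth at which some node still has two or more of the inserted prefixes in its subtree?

8

The deepest shared node is where two words last agree before diverging.
"174523980" and "1745239872" agree on "17452398" (8 characters) before diverging; nothing deeper is shared.
Longest shared-prefix length: 8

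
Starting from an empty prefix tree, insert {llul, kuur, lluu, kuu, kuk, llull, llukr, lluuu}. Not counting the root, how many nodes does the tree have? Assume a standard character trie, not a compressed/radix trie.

14

Insert word by word; a character creates a node only if that edge doesn't already exist:
  "llul" → 4 new (l, l, u, l)
  "kuur" → 4 new (k, u, u, r)
  "lluu" → prefix "llu" already present; 1 new (u)
  "kuu" → prefix "kuu" already present; 0 new (none)
  "kuk" → prefix "ku" already present; 1 new (k)
  "llull" → prefix "llul" already present; 1 new (l)
  "llukr" → prefix "llu" already present; 2 new (k, r)
  "lluuu" → prefix "lluu" already present; 1 new (u)
Total nodes = 4 + 4 + 1 + 0 + 1 + 1 + 2 + 1 = 14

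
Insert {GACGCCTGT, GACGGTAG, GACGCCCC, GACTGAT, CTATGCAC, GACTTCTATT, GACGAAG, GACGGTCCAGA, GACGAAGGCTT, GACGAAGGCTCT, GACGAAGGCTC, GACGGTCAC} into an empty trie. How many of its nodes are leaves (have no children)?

Leaves are exactly the stored words that no other stored word extends.
Those words: "CTATGCAC", "GACGAAGGCTCT", "GACGAAGGCTT", "GACGCCCC", "GACGCCTGT", "GACGGTAG", "GACGGTCAC", "GACGGTCCAGA", "GACTGAT", "GACTTCTATT"
Leaf count: 10

10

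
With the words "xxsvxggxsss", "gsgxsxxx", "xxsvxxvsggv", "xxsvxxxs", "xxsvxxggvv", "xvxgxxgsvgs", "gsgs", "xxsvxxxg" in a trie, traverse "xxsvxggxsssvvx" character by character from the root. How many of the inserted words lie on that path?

Walk "xxsvxggxsssvvx" from the root; an end-of-word marker is hit whenever a stored word is a prefix of "xxsvxggxsssvvx".
Prefixes of the query that are stored words: "xxsvxggxsss"
Count: 1

1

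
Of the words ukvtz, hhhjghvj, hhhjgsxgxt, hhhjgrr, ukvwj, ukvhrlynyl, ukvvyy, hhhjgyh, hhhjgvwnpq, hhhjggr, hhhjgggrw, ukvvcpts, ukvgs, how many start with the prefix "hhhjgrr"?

Filter for entries beginning with "hhhjgrr":
Matches: "hhhjgrr"
Count: 1

1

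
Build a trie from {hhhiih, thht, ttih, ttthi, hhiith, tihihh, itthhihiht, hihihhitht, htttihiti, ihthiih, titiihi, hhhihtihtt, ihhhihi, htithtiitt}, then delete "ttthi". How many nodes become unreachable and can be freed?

Walk "ttthi" from the leaf back toward the root, removing each node that no remaining word uses.
The suffix "thi" (3 nodes) is used only by "ttthi"; the node for "tt" still has the child "i", so pruning stops there.
Nodes removed: 3

3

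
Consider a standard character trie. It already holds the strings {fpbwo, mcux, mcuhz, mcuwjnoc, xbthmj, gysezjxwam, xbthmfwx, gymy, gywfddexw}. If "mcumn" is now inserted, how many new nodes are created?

"mcu" is already a path in the trie; the remaining "mn" must be added.
So 5 − 3 = 2 new nodes.

2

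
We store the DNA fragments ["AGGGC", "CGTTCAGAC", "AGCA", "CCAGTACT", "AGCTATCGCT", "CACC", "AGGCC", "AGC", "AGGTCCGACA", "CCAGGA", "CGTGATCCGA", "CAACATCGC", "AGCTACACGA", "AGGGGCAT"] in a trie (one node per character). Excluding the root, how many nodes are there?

For each word, the new-node count is its length minus the longest prefix already in the trie:
  "AGGGC" → 5 new (A, G, G, G, C)
  "CGTTCAGAC" → 9 new (C, G, T, T, C, A, G, A, C)
  "AGCA" → prefix "AG" already present; 2 new (C, A)
  "CCAGTACT" → prefix "C" already present; 7 new (C, A, G, T, A, C, T)
  "AGCTATCGCT" → prefix "AGC" already present; 7 new (T, A, T, C, G, C, T)
  "CACC" → prefix "C" already present; 3 new (A, C, C)
  "AGGCC" → prefix "AGG" already present; 2 new (C, C)
  "AGC" → prefix "AGC" already present; 0 new (none)
  "AGGTCCGACA" → prefix "AGG" already present; 7 new (T, C, C, G, A, C, A)
  "CCAGGA" → prefix "CCAG" already present; 2 new (G, A)
  "CGTGATCCGA" → prefix "CGT" already present; 7 new (G, A, T, C, C, G, A)
  "CAACATCGC" → prefix "CA" already present; 7 new (A, C, A, T, C, G, C)
  "AGCTACACGA" → prefix "AGCTA" already present; 5 new (C, A, C, G, A)
  "AGGGGCAT" → prefix "AGGG" already present; 4 new (G, C, A, T)
Total nodes = 5 + 9 + 2 + 7 + 7 + 3 + 2 + 0 + 7 + 2 + 7 + 7 + 5 + 4 = 67

67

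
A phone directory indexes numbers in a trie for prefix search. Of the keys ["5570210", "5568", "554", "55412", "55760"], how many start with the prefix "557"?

2

Traverse to the node for "557", then collect every word in that subtree.
Words under "557": 5570210, 55760
Count: 2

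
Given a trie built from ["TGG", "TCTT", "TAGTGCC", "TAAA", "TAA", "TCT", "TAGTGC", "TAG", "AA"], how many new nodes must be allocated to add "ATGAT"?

The longest prefix of "ATGAT" already in the trie is "A" (length 1).
Each of the 4 remaining characters creates one node.

4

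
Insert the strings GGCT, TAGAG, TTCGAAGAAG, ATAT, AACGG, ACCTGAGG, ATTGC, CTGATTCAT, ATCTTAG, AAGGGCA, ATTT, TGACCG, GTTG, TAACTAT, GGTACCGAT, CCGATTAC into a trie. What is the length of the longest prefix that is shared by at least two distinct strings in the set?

3

Equivalently: take the maximum, over all pairs, of their longest common prefix length.
"ATTGC" and "ATTT" agree on "ATT" (3 characters) before diverging; nothing deeper is shared.
Longest shared-prefix length: 3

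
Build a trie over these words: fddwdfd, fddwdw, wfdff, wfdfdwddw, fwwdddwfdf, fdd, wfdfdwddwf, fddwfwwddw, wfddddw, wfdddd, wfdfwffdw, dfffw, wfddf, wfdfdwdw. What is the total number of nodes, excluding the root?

50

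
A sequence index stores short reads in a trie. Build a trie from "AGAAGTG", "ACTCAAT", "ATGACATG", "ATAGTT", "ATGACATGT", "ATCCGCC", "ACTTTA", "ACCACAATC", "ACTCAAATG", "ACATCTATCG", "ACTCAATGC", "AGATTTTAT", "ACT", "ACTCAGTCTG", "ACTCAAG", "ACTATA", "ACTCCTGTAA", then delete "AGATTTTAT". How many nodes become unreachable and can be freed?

A node on "AGATTTTAT"'s path can go only if nothing else ends at it or branches off below it.
The suffix "TTTTAT" (6 nodes) is used only by "AGATTTTAT"; the node for "AGA" still has the child "A", so pruning stops there.
Nodes removed: 6

6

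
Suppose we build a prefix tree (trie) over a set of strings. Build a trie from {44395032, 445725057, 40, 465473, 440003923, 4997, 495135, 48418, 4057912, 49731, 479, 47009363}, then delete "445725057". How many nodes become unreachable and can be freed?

Walk "445725057" from the leaf back toward the root, removing each node that no remaining word uses.
The suffix "5725057" (7 nodes) is used only by "445725057"; the node for "44" still has the child "3", so pruning stops there.
Nodes removed: 7

7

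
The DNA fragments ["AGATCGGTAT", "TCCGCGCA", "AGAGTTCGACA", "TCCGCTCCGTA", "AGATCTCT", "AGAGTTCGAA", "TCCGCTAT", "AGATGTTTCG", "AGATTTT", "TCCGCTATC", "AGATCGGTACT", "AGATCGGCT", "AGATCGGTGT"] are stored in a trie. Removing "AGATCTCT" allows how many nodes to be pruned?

3

After clearing the end-marker at "AGATCTCT", prune upward until reaching a node still needed by another word.
The suffix "TCT" (3 nodes) is used only by "AGATCTCT"; the node for "AGATC" still has the child "G", so pruning stops there.
Nodes removed: 3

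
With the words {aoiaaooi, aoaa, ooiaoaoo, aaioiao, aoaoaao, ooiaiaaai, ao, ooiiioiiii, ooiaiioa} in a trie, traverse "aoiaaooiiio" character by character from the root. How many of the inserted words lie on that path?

2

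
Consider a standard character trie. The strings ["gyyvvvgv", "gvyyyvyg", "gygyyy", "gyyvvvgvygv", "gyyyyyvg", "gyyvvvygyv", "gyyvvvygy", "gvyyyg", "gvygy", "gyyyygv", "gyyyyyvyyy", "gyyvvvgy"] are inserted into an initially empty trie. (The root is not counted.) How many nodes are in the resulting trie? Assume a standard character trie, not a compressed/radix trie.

40

Count nodes per top-level branch (shared prefixes stored once):
  'g'-branch (gvygy, gvyyyg, gvyyyvyg, gygyyy, gyyvvvgv, gyyvvvgvygv, gyyvvvgy, gyyvvvygy, gyyvvvygyv, gyyyygv, gyyyyyvg, gyyyyyvyyy): 40 nodes
Sum: 40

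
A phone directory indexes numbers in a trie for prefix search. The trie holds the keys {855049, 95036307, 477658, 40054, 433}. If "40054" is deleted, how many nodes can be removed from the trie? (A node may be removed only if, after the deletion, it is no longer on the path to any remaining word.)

After clearing the end-marker at "40054", prune upward until reaching a node still needed by another word.
The suffix "0054" (4 nodes) is used only by "40054"; the node for "4" still has the child "7", so pruning stops there.
Nodes removed: 4

4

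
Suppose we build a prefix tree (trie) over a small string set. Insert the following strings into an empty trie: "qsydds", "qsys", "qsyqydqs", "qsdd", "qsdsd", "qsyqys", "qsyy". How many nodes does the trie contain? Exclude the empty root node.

18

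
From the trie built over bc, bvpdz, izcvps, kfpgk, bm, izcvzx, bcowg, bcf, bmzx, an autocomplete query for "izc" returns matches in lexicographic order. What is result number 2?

Words with prefix "izc", in lexicographic order: "izcvps", "izcvzx"
Position 2: izcvzx

izcvzx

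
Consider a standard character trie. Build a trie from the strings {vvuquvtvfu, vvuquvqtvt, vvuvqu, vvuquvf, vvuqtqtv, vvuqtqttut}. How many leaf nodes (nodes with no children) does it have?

6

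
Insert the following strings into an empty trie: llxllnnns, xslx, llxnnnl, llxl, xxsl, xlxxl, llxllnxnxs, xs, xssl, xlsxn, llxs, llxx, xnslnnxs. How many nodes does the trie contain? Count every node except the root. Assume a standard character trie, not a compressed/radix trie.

42

Trace insertions, counting only characters that open a new branch:
  "llxllnnns" → 9 new (l, l, x, l, l, n, n, n, s)
  "xslx" → 4 new (x, s, l, x)
  "llxnnnl" → prefix "llx" already present; 4 new (n, n, n, l)
  "llxl" → prefix "llxl" already present; 0 new (none)
  "xxsl" → prefix "x" already present; 3 new (x, s, l)
  "xlxxl" → prefix "x" already present; 4 new (l, x, x, l)
  "llxllnxnxs" → prefix "llxlln" already present; 4 new (x, n, x, s)
  "xs" → prefix "xs" already present; 0 new (none)
  "xssl" → prefix "xs" already present; 2 new (s, l)
  "xlsxn" → prefix "xl" already present; 3 new (s, x, n)
  "llxs" → prefix "llx" already present; 1 new (s)
  "llxx" → prefix "llx" already present; 1 new (x)
  "xnslnnxs" → prefix "x" already present; 7 new (n, s, l, n, n, x, s)
Total nodes = 9 + 4 + 4 + 0 + 3 + 4 + 4 + 0 + 2 + 3 + 1 + 1 + 7 = 42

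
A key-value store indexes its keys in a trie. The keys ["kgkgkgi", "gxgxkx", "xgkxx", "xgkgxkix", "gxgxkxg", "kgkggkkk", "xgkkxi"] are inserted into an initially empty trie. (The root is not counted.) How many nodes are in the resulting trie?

For each word, the new-node count is its length minus the longest prefix already in the trie:
  "kgkgkgi" → 7 new (k, g, k, g, k, g, i)
  "gxgxkx" → 6 new (g, x, g, x, k, x)
  "xgkxx" → 5 new (x, g, k, x, x)
  "xgkgxkix" → prefix "xgk" already present; 5 new (g, x, k, i, x)
  "gxgxkxg" → prefix "gxgxkx" already present; 1 new (g)
  "kgkggkkk" → prefix "kgkg" already present; 4 new (g, k, k, k)
  "xgkkxi" → prefix "xgk" already present; 3 new (k, x, i)
Total nodes = 7 + 6 + 5 + 5 + 1 + 4 + 3 = 31

31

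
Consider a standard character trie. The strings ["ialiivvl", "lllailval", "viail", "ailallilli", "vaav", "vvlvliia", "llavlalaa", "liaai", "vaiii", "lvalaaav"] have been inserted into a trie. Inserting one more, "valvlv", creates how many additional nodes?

4

"va" is already a path in the trie; the remaining "lvlv" must be added.
So 6 − 2 = 4 new nodes.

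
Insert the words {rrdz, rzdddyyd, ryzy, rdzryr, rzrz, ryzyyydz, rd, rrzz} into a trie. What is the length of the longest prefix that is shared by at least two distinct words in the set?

4

Look for the deepest trie node that still has at least two words in its subtree.
e.g. "ryzy" and "ryzyyydz" share the prefix "ryzy" of length 4; no pair shares a longer one.
Longest shared-prefix length: 4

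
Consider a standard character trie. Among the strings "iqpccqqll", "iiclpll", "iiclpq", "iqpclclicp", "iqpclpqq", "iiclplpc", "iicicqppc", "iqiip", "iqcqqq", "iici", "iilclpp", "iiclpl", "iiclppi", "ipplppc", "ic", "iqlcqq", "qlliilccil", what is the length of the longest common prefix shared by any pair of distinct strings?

Look for the deepest trie node that still has at least two words in its subtree.
e.g. "iiclpl" and "iiclpll" share the prefix "iiclpl" of length 6; no pair shares a longer one.
Longest shared-prefix length: 6

6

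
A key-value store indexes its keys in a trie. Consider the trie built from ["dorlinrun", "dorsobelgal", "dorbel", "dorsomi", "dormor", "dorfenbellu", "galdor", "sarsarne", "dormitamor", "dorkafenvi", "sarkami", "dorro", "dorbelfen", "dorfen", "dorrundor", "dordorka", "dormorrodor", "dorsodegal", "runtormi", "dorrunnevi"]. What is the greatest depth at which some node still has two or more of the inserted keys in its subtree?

6

The deepest shared node is where two words last agree before diverging.
"dorbel" and "dorbelfen" agree on "dorbel" (6 characters) before diverging; nothing deeper is shared.
Longest shared-prefix length: 6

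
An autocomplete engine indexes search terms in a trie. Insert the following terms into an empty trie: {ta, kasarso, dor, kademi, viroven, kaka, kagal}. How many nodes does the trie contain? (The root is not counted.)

28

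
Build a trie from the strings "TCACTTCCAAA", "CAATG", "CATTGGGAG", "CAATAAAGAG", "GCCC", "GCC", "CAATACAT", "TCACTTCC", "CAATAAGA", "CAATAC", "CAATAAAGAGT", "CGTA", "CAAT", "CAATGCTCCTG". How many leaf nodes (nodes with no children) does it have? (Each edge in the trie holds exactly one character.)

8

A leaf is a node with no children — equivalently, the end of a word that is not a proper prefix of any other stored word.
Those words: "CAATAAAGAGT", "CAATAAGA", "CAATACAT", "CAATGCTCCTG", "CATTGGGAG", "CGTA", "GCCC", "TCACTTCCAAA"
Leaf count: 8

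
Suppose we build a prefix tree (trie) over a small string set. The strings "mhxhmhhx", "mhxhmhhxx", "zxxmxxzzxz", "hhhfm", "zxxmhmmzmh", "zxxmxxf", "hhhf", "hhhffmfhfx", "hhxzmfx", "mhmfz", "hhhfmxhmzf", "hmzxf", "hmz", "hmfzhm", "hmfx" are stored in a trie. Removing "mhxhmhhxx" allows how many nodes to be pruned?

1

After clearing the end-marker at "mhxhmhhxx", prune upward until reaching a node still needed by another word.
The suffix "x" (1 node) is used only by "mhxhmhhxx"; "mhxhmhhx" is itself a stored word, so pruning stops there.
Nodes removed: 1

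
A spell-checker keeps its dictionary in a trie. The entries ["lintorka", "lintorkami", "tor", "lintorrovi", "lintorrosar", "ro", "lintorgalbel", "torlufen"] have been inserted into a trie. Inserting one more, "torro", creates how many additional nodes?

"tor" is already a path in the trie; the remaining "ro" must be added.
Each of the 2 remaining characters creates one node.

2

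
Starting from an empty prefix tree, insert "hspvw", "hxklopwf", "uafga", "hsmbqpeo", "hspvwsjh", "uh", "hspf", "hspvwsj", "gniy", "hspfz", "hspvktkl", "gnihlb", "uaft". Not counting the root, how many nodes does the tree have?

41

Trace insertions, counting only characters that open a new branch:
  "hspvw" → 5 new (h, s, p, v, w)
  "hxklopwf" → prefix "h" already present; 7 new (x, k, l, o, p, w, f)
  "uafga" → 5 new (u, a, f, g, a)
  "hsmbqpeo" → prefix "hs" already present; 6 new (m, b, q, p, e, o)
  "hspvwsjh" → prefix "hspvw" already present; 3 new (s, j, h)
  "uh" → prefix "u" already present; 1 new (h)
  "hspf" → prefix "hsp" already present; 1 new (f)
  "hspvwsj" → prefix "hspvwsj" already present; 0 new (none)
  "gniy" → 4 new (g, n, i, y)
  "hspfz" → prefix "hspf" already present; 1 new (z)
  "hspvktkl" → prefix "hspv" already present; 4 new (k, t, k, l)
  "gnihlb" → prefix "gni" already present; 3 new (h, l, b)
  "uaft" → prefix "uaf" already present; 1 new (t)
Total nodes = 5 + 7 + 5 + 6 + 3 + 1 + 1 + 0 + 4 + 1 + 4 + 3 + 1 = 41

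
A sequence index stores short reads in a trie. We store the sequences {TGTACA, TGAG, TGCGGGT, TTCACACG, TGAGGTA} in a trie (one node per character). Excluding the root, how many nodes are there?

Trie structure (* marks end of a word):
(root)
└─ T
   ├─ G
   │  ├─ A
   │  │  └─ G *
   │  │     └─ G
   │  │        └─ T
   │  │           └─ A *
   │  ├─ C
   │  │  └─ G
   │  │     └─ G
   │  │        └─ G
   │  │           └─ T *
   │  └─ T
   │     └─ A
   │        └─ C
   │           └─ A *
   └─ T
      └─ C
         └─ A
            └─ C
               └─ A
                  └─ C
                     └─ G *
Counting every labelled node above: 23.

23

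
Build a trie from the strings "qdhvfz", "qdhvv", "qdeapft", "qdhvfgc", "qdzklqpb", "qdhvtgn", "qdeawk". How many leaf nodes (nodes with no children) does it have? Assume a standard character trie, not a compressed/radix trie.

Leaves are exactly the stored words that no other stored word extends.
Those words: "qdeapft", "qdeawk", "qdhvfgc", "qdhvfz", "qdhvtgn", "qdhvv", "qdzklqpb"
Leaf count: 7

7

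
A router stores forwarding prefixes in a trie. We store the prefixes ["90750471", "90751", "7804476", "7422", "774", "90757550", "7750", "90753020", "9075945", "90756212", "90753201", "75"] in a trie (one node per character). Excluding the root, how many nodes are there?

42

Trace insertions, counting only characters that open a new branch:
  "90750471" → 8 new (9, 0, 7, 5, 0, 4, 7, 1)
  "90751" → prefix "9075" already present; 1 new (1)
  "7804476" → 7 new (7, 8, 0, 4, 4, 7, 6)
  "7422" → prefix "7" already present; 3 new (4, 2, 2)
  "774" → prefix "7" already present; 2 new (7, 4)
  "90757550" → prefix "9075" already present; 4 new (7, 5, 5, 0)
  "7750" → prefix "77" already present; 2 new (5, 0)
  "90753020" → prefix "9075" already present; 4 new (3, 0, 2, 0)
  "9075945" → prefix "9075" already present; 3 new (9, 4, 5)
  "90756212" → prefix "9075" already present; 4 new (6, 2, 1, 2)
  "90753201" → prefix "90753" already present; 3 new (2, 0, 1)
  "75" → prefix "7" already present; 1 new (5)
Total nodes = 8 + 1 + 7 + 3 + 2 + 4 + 2 + 4 + 3 + 4 + 3 + 1 = 42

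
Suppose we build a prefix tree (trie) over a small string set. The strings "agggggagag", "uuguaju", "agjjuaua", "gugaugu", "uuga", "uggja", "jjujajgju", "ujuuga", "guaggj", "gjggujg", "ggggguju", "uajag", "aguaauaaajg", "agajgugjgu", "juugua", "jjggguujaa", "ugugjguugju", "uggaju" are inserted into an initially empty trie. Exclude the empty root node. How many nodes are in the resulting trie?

Trace insertions, counting only characters that open a new branch:
  "agggggagag" → 10 new (a, g, g, g, g, g, a, g, a, g)
  "uuguaju" → 7 new (u, u, g, u, a, j, u)
  "agjjuaua" → prefix "ag" already present; 6 new (j, j, u, a, u, a)
  "gugaugu" → 7 new (g, u, g, a, u, g, u)
  "uuga" → prefix "uug" already present; 1 new (a)
  "uggja" → prefix "u" already present; 4 new (g, g, j, a)
  "jjujajgju" → 9 new (j, j, u, j, a, j, g, j, u)
  "ujuuga" → prefix "u" already present; 5 new (j, u, u, g, a)
  "guaggj" → prefix "gu" already present; 4 new (a, g, g, j)
  "gjggujg" → prefix "g" already present; 6 new (j, g, g, u, j, g)
  "ggggguju" → prefix "g" already present; 7 new (g, g, g, g, u, j, u)
  "uajag" → prefix "u" already present; 4 new (a, j, a, g)
  "aguaauaaajg" → prefix "ag" already present; 9 new (u, a, a, u, a, a, a, j, g)
  "agajgugjgu" → prefix "ag" already present; 8 new (a, j, g, u, g, j, g, u)
  "juugua" → prefix "j" already present; 5 new (u, u, g, u, a)
  "jjggguujaa" → prefix "jj" already present; 8 new (g, g, g, u, u, j, a, a)
  "ugugjguugju" → prefix "ug" already present; 9 new (u, g, j, g, u, u, g, j, u)
  "uggaju" → prefix "ugg" already present; 3 new (a, j, u)
Total nodes = 10 + 7 + 6 + 7 + 1 + 4 + 9 + 5 + 4 + 6 + 7 + 4 + 9 + 8 + 5 + 8 + 9 + 3 = 112

112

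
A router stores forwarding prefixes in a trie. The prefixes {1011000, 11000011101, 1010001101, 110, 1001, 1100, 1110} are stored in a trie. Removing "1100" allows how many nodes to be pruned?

0

Walk "1100" from the leaf back toward the root, removing each node that no remaining word uses.
Every node on "1100" is still needed (e.g. by "11000011101"), so nothing is freed.
Nodes removed: 0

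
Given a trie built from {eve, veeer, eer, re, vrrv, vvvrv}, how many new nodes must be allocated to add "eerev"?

The longest prefix of "eerev" already in the trie is "eer" (length 3).
Each of the 2 remaining characters creates one node.

2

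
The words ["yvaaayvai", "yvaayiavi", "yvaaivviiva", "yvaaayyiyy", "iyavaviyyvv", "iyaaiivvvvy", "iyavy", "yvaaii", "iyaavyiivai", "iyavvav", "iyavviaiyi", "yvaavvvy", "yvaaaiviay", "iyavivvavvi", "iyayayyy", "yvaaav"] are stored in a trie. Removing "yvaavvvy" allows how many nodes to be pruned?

4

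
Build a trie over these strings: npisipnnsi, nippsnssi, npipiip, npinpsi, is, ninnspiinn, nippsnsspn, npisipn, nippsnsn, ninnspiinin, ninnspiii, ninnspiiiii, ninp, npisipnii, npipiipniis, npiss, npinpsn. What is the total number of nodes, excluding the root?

53

Trace insertions, counting only characters that open a new branch:
  "npisipnnsi" → 10 new (n, p, i, s, i, p, n, n, s, i)
  "nippsnssi" → prefix "n" already present; 8 new (i, p, p, s, n, s, s, i)
  "npipiip" → prefix "npi" already present; 4 new (p, i, i, p)
  "npinpsi" → prefix "npi" already present; 4 new (n, p, s, i)
  "is" → 2 new (i, s)
  "ninnspiinn" → prefix "ni" already present; 8 new (n, n, s, p, i, i, n, n)
  "nippsnsspn" → prefix "nippsnss" already present; 2 new (p, n)
  "npisipn" → prefix "npisipn" already present; 0 new (none)
  "nippsnsn" → prefix "nippsns" already present; 1 new (n)
  "ninnspiinin" → prefix "ninnspiin" already present; 2 new (i, n)
  "ninnspiii" → prefix "ninnspii" already present; 1 new (i)
  "ninnspiiiii" → prefix "ninnspiii" already present; 2 new (i, i)
  "ninp" → prefix "nin" already present; 1 new (p)
  "npisipnii" → prefix "npisipn" already present; 2 new (i, i)
  "npipiipniis" → prefix "npipiip" already present; 4 new (n, i, i, s)
  "npiss" → prefix "npis" already present; 1 new (s)
  "npinpsn" → prefix "npinps" already present; 1 new (n)
Total nodes = 10 + 8 + 4 + 4 + 2 + 8 + 2 + 0 + 1 + 2 + 1 + 2 + 1 + 2 + 4 + 1 + 1 = 53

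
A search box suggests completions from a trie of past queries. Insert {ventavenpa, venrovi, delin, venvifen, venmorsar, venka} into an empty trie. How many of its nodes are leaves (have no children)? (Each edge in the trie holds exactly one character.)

6

Leaves are exactly the stored words that no other stored word extends.
Those words: "delin", "venka", "venmorsar", "venrovi", "ventavenpa", "venvifen"
Leaf count: 6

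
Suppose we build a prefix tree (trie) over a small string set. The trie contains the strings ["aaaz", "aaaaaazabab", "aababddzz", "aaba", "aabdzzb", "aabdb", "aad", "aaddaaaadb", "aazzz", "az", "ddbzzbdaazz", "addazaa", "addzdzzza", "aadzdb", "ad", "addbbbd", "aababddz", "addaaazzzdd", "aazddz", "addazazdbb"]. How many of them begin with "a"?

19

Walk to "a"; the words in its subtree are exactly those with that prefix.
Matches: "aaaaaazabab", "aaaz", "aaba", "aababddz", "aababddzz", "aabdb", "aabdzzb", "aad", "aaddaaaadb", "aadzdb", "aazddz", "aazzz", "ad", "addaaazzzdd", "addazaa", "addazazdbb", "addbbbd", "addzdzzza", "az"
Count: 19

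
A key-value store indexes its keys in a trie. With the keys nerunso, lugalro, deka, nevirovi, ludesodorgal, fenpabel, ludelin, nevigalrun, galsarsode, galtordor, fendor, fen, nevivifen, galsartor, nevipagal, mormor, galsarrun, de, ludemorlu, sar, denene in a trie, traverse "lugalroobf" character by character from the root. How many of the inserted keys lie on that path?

1

Check each prefix of "lugalroobf" against the stored set — each match is an end-marker on the path.
Prefixes of the query that are stored words: "lugalro"
Count: 1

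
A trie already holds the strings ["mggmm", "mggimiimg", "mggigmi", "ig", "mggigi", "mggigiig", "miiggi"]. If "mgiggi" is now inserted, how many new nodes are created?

The longest prefix of "mgiggi" already in the trie is "mg" (length 2).
New nodes needed: |"mgiggi"| − 2 = 6 − 2 = 4.

4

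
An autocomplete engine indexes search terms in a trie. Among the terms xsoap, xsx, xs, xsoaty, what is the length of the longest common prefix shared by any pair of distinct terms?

4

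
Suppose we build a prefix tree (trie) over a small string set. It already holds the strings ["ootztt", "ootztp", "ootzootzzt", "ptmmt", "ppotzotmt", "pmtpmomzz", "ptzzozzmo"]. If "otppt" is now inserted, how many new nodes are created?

4

"o" is already a path in the trie; the remaining "tppt" must be added.
So 5 − 1 = 4 new nodes.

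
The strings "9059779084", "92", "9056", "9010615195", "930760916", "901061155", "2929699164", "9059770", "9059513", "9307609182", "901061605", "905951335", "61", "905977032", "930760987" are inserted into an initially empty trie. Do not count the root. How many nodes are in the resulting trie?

Insert word by word; a character creates a node only if that edge doesn't already exist:
  "9059779084" → 10 new (9, 0, 5, 9, 7, 7, 9, 0, 8, 4)
  "92" → prefix "9" already present; 1 new (2)
  "9056" → prefix "905" already present; 1 new (6)
  "9010615195" → prefix "90" already present; 8 new (1, 0, 6, 1, 5, 1, 9, 5)
  "930760916" → prefix "9" already present; 8 new (3, 0, 7, 6, 0, 9, 1, 6)
  "901061155" → prefix "901061" already present; 3 new (1, 5, 5)
  "2929699164" → 10 new (2, 9, 2, 9, 6, 9, 9, 1, 6, 4)
  "9059770" → prefix "905977" already present; 1 new (0)
  "9059513" → prefix "9059" already present; 3 new (5, 1, 3)
  "9307609182" → prefix "93076091" already present; 2 new (8, 2)
  "901061605" → prefix "901061" already present; 3 new (6, 0, 5)
  "905951335" → prefix "9059513" already present; 2 new (3, 5)
  "61" → 2 new (6, 1)
  "905977032" → prefix "9059770" already present; 2 new (3, 2)
  "930760987" → prefix "9307609" already present; 2 new (8, 7)
Total nodes = 10 + 1 + 1 + 8 + 8 + 3 + 10 + 1 + 3 + 2 + 3 + 2 + 2 + 2 + 2 = 58

58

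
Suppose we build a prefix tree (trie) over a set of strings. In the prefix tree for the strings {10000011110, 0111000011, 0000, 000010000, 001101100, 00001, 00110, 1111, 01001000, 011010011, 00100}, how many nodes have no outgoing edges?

8

Leaves are exactly the stored words that no other stored word extends.
Those words: "000010000", "00100", "001101100", "01001000", "011010011", "0111000011", "10000011110", "1111"
Leaf count: 8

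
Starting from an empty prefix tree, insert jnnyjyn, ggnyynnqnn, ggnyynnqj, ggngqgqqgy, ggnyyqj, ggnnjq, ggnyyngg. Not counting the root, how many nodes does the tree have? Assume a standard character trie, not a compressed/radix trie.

Insert word by word; a character creates a node only if that edge doesn't already exist:
  "jnnyjyn" → 7 new (j, n, n, y, j, y, n)
  "ggnyynnqnn" → 10 new (g, g, n, y, y, n, n, q, n, n)
  "ggnyynnqj" → prefix "ggnyynnq" already present; 1 new (j)
  "ggngqgqqgy" → prefix "ggn" already present; 7 new (g, q, g, q, q, g, y)
  "ggnyyqj" → prefix "ggnyy" already present; 2 new (q, j)
  "ggnnjq" → prefix "ggn" already present; 3 new (n, j, q)
  "ggnyyngg" → prefix "ggnyyn" already present; 2 new (g, g)
Total nodes = 7 + 10 + 1 + 7 + 2 + 3 + 2 = 32

32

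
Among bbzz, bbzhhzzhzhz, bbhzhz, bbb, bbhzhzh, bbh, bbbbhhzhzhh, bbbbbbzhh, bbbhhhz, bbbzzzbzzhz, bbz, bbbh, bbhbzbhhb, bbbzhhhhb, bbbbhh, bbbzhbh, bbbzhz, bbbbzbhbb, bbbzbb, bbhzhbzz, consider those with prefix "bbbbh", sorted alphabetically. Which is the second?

bbbbhhzhzhh

Filter for "bbbbh…" and sort: "bbbbhh", "bbbbhhzhzhh"
Position 2: bbbbhhzhzhh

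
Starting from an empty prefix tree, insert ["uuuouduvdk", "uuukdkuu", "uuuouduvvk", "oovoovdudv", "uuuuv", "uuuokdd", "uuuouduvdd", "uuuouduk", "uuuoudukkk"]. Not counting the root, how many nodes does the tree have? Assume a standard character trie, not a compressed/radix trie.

36

Trace insertions, counting only characters that open a new branch:
  "uuuouduvdk" → 10 new (u, u, u, o, u, d, u, v, d, k)
  "uuukdkuu" → prefix "uuu" already present; 5 new (k, d, k, u, u)
  "uuuouduvvk" → prefix "uuuouduv" already present; 2 new (v, k)
  "oovoovdudv" → 10 new (o, o, v, o, o, v, d, u, d, v)
  "uuuuv" → prefix "uuu" already present; 2 new (u, v)
  "uuuokdd" → prefix "uuuo" already present; 3 new (k, d, d)
  "uuuouduvdd" → prefix "uuuouduvd" already present; 1 new (d)
  "uuuouduk" → prefix "uuuoudu" already present; 1 new (k)
  "uuuoudukkk" → prefix "uuuouduk" already present; 2 new (k, k)
Total nodes = 10 + 5 + 2 + 10 + 2 + 3 + 1 + 1 + 2 = 36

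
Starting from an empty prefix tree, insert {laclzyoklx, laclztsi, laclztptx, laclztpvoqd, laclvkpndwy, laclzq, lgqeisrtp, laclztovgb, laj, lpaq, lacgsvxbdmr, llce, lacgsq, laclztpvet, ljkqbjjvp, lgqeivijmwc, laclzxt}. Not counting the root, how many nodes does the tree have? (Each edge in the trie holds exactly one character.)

Trace insertions, counting only characters that open a new branch:
  "laclzyoklx" → 10 new (l, a, c, l, z, y, o, k, l, x)
  "laclztsi" → prefix "laclz" already present; 3 new (t, s, i)
  "laclztptx" → prefix "laclzt" already present; 3 new (p, t, x)
  "laclztpvoqd" → prefix "laclztp" already present; 4 new (v, o, q, d)
  "laclvkpndwy" → prefix "lacl" already present; 7 new (v, k, p, n, d, w, y)
  "laclzq" → prefix "laclz" already present; 1 new (q)
  "lgqeisrtp" → prefix "l" already present; 8 new (g, q, e, i, s, r, t, p)
  "laclztovgb" → prefix "laclzt" already present; 4 new (o, v, g, b)
  "laj" → prefix "la" already present; 1 new (j)
  "lpaq" → prefix "l" already present; 3 new (p, a, q)
  "lacgsvxbdmr" → prefix "lac" already present; 8 new (g, s, v, x, b, d, m, r)
  "llce" → prefix "l" already present; 3 new (l, c, e)
  "lacgsq" → prefix "lacgs" already present; 1 new (q)
  "laclztpvet" → prefix "laclztpv" already present; 2 new (e, t)
  "ljkqbjjvp" → prefix "l" already present; 8 new (j, k, q, b, j, j, v, p)
  "lgqeivijmwc" → prefix "lgqei" already present; 6 new (v, i, j, m, w, c)
  "laclzxt" → prefix "laclz" already present; 2 new (x, t)
Total nodes = 10 + 3 + 3 + 4 + 7 + 1 + 8 + 4 + 1 + 3 + 8 + 3 + 1 + 2 + 8 + 6 + 2 = 74

74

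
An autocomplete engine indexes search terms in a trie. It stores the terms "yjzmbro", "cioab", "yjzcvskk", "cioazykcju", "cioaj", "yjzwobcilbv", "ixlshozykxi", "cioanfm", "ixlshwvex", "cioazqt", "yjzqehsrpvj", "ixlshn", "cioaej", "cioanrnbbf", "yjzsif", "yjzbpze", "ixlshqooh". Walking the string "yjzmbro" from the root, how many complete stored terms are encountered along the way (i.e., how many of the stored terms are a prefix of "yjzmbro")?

Walk "yjzmbro" from the root; an end-of-word marker is hit whenever a stored word is a prefix of "yjzmbro".
Prefixes of the query that are stored words: "yjzmbro"
Count: 1

1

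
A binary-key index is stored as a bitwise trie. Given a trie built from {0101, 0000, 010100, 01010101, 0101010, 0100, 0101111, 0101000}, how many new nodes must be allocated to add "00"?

"00" is already a full path in the trie; only an end-marker is added.
No new nodes are needed: 0.

0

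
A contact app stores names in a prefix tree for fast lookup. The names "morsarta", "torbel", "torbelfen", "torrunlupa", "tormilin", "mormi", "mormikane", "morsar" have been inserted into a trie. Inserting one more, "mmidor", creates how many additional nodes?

5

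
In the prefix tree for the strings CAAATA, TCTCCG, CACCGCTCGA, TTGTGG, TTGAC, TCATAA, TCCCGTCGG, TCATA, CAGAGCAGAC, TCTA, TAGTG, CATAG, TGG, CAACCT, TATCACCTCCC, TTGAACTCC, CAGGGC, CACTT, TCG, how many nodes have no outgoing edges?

A leaf is a node with no children — equivalently, the end of a word that is not a proper prefix of any other stored word.
Those words: "CAAATA", "CAACCT", "CACCGCTCGA", "CACTT", "CAGAGCAGAC", "CAGGGC", "CATAG", "TAGTG", "TATCACCTCCC", "TCATAA", "TCCCGTCGG", "TCG", "TCTA", "TCTCCG", "TGG", "TTGAACTCC", "TTGAC", "TTGTGG"
Leaf count: 18

18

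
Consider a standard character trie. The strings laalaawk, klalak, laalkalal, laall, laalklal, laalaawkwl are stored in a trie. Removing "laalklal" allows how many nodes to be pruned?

After clearing the end-marker at "laalklal", prune upward until reaching a node still needed by another word.
The suffix "lal" (3 nodes) is used only by "laalklal"; the node for "laalk" still has the child "a", so pruning stops there.
Nodes removed: 3

3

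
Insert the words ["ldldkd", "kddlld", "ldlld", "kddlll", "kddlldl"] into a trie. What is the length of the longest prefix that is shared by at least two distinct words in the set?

Look for the deepest trie node that still has at least two words in its subtree.
"kddlld" and "kddlldl" agree on "kddlld" (6 characters) before diverging; nothing deeper is shared.
Longest shared-prefix length: 6

6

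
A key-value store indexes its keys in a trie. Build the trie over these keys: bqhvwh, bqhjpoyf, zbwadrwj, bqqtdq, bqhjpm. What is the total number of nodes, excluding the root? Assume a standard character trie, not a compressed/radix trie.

24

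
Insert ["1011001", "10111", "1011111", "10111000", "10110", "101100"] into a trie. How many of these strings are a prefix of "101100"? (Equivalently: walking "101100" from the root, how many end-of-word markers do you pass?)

2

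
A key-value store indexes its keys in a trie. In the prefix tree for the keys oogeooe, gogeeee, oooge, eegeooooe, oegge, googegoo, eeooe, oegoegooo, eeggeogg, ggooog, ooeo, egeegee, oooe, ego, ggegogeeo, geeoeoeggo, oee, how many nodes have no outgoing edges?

Leaves are exactly the stored words that no other stored word extends.
Those words: "eegeooooe", "eeggeogg", "eeooe", "egeegee", "ego", "geeoeoeggo", "ggegogeeo", "ggooog", "gogeeee", "googegoo", "oee", "oegge", "oegoegooo", "ooeo", "oogeooe", "oooe", "oooge"
Leaf count: 17

17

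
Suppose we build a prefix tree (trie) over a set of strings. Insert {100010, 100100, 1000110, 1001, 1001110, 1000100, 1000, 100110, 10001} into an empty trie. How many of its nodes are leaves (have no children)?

5

A leaf is a node with no children — equivalently, the end of a word that is not a proper prefix of any other stored word.
Those words: "1000100", "1000110", "100100", "100110", "1001110"
Leaf count: 5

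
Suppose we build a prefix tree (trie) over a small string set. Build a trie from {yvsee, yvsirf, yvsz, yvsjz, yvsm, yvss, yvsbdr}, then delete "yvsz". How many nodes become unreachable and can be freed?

A node on "yvsz"'s path can go only if nothing else ends at it or branches off below it.
The suffix "z" (1 node) is used only by "yvsz"; the node for "yvs" still has the child "e", so pruning stops there.
Nodes removed: 1

1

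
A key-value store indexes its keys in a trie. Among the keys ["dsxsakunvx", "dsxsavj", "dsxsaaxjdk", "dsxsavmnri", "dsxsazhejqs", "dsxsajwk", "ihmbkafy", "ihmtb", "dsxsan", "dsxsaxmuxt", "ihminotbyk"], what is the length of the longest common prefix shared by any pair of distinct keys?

6

Look for the deepest trie node that still has at least two words in its subtree.
"dsxsavj" and "dsxsavmnri" agree on "dsxsav" (6 characters) before diverging; nothing deeper is shared.
Longest shared-prefix length: 6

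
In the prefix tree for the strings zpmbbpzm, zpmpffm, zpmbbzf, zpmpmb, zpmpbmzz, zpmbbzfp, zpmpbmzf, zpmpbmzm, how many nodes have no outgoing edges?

7

Leaves are exactly the stored words that no other stored word extends.
Those words: "zpmbbpzm", "zpmbbzfp", "zpmpbmzf", "zpmpbmzm", "zpmpbmzz", "zpmpffm", "zpmpmb"
Leaf count: 7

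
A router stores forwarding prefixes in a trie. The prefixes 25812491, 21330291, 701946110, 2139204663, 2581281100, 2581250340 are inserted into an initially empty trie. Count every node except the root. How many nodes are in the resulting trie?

41

Trace insertions, counting only characters that open a new branch:
  "25812491" → 8 new (2, 5, 8, 1, 2, 4, 9, 1)
  "21330291" → prefix "2" already present; 7 new (1, 3, 3, 0, 2, 9, 1)
  "701946110" → 9 new (7, 0, 1, 9, 4, 6, 1, 1, 0)
  "2139204663" → prefix "213" already present; 7 new (9, 2, 0, 4, 6, 6, 3)
  "2581281100" → prefix "25812" already present; 5 new (8, 1, 1, 0, 0)
  "2581250340" → prefix "25812" already present; 5 new (5, 0, 3, 4, 0)
Total nodes = 8 + 7 + 9 + 7 + 5 + 5 = 41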